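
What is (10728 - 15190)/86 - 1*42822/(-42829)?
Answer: -93710153/1841647 ≈ -50.884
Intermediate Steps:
(10728 - 15190)/86 - 1*42822/(-42829) = -4462*1/86 - 42822*(-1/42829) = -2231/43 + 42822/42829 = -93710153/1841647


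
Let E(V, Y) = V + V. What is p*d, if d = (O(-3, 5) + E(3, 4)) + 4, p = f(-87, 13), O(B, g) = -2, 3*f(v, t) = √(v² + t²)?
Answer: 8*√7738/3 ≈ 234.58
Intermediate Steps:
f(v, t) = √(t² + v²)/3 (f(v, t) = √(v² + t²)/3 = √(t² + v²)/3)
p = √7738/3 (p = √(13² + (-87)²)/3 = √(169 + 7569)/3 = √7738/3 ≈ 29.322)
E(V, Y) = 2*V
d = 8 (d = (-2 + 2*3) + 4 = (-2 + 6) + 4 = 4 + 4 = 8)
p*d = (√7738/3)*8 = 8*√7738/3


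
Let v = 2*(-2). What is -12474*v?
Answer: 49896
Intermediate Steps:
v = -4
-12474*v = -12474*(-4) = 49896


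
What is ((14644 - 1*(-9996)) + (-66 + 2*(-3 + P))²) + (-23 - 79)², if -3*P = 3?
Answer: 40520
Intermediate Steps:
P = -1 (P = -⅓*3 = -1)
((14644 - 1*(-9996)) + (-66 + 2*(-3 + P))²) + (-23 - 79)² = ((14644 - 1*(-9996)) + (-66 + 2*(-3 - 1))²) + (-23 - 79)² = ((14644 + 9996) + (-66 + 2*(-4))²) + (-102)² = (24640 + (-66 - 8)²) + 10404 = (24640 + (-74)²) + 10404 = (24640 + 5476) + 10404 = 30116 + 10404 = 40520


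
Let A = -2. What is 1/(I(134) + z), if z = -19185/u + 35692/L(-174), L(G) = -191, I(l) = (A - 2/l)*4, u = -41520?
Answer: -35422096/6888419709 ≈ -0.0051423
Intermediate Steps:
I(l) = -8 - 8/l (I(l) = (-2 - 2/l)*4 = -8 - 8/l)
z = -98551167/528688 (z = -19185/(-41520) + 35692/(-191) = -19185*(-1/41520) + 35692*(-1/191) = 1279/2768 - 35692/191 = -98551167/528688 ≈ -186.41)
1/(I(134) + z) = 1/((-8 - 8/134) - 98551167/528688) = 1/((-8 - 8*1/134) - 98551167/528688) = 1/((-8 - 4/67) - 98551167/528688) = 1/(-540/67 - 98551167/528688) = 1/(-6888419709/35422096) = -35422096/6888419709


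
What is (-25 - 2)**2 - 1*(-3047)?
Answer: 3776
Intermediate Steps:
(-25 - 2)**2 - 1*(-3047) = (-27)**2 + 3047 = 729 + 3047 = 3776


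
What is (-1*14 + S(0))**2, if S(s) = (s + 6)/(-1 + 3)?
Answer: 121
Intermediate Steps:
S(s) = 3 + s/2 (S(s) = (6 + s)/2 = (6 + s)*(1/2) = 3 + s/2)
(-1*14 + S(0))**2 = (-1*14 + (3 + (1/2)*0))**2 = (-14 + (3 + 0))**2 = (-14 + 3)**2 = (-11)**2 = 121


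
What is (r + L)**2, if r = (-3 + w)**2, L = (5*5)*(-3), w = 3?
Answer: 5625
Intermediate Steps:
L = -75 (L = 25*(-3) = -75)
r = 0 (r = (-3 + 3)**2 = 0**2 = 0)
(r + L)**2 = (0 - 75)**2 = (-75)**2 = 5625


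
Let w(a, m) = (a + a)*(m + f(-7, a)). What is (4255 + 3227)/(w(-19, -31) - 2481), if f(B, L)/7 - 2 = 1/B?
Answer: -2494/599 ≈ -4.1636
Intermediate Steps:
f(B, L) = 14 + 7/B
w(a, m) = 2*a*(13 + m) (w(a, m) = (a + a)*(m + (14 + 7/(-7))) = (2*a)*(m + (14 + 7*(-⅐))) = (2*a)*(m + (14 - 1)) = (2*a)*(m + 13) = (2*a)*(13 + m) = 2*a*(13 + m))
(4255 + 3227)/(w(-19, -31) - 2481) = (4255 + 3227)/(2*(-19)*(13 - 31) - 2481) = 7482/(2*(-19)*(-18) - 2481) = 7482/(684 - 2481) = 7482/(-1797) = 7482*(-1/1797) = -2494/599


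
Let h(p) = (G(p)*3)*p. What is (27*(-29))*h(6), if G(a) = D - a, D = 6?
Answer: 0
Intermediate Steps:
G(a) = 6 - a
h(p) = p*(18 - 3*p) (h(p) = ((6 - p)*3)*p = (18 - 3*p)*p = p*(18 - 3*p))
(27*(-29))*h(6) = (27*(-29))*(3*6*(6 - 1*6)) = -2349*6*(6 - 6) = -2349*6*0 = -783*0 = 0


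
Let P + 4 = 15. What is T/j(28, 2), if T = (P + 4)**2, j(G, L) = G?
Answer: 225/28 ≈ 8.0357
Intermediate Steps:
P = 11 (P = -4 + 15 = 11)
T = 225 (T = (11 + 4)**2 = 15**2 = 225)
T/j(28, 2) = 225/28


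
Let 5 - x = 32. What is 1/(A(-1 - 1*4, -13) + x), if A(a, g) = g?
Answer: -1/40 ≈ -0.025000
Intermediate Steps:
x = -27 (x = 5 - 1*32 = 5 - 32 = -27)
1/(A(-1 - 1*4, -13) + x) = 1/(-13 - 27) = 1/(-40) = -1/40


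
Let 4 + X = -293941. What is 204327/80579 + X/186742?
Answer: 14470638479/15047483618 ≈ 0.96167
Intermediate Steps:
X = -293945 (X = -4 - 293941 = -293945)
204327/80579 + X/186742 = 204327/80579 - 293945/186742 = 14470638479/15047483618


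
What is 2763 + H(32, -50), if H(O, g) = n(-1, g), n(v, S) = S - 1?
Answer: 2712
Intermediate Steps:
n(v, S) = -1 + S
H(O, g) = -1 + g
2763 + H(32, -50) = 2763 + (-1 - 50) = 2763 - 51 = 2712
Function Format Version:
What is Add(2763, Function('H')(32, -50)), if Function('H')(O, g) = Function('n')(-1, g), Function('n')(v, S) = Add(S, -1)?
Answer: 2712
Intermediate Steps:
Function('n')(v, S) = Add(-1, S)
Function('H')(O, g) = Add(-1, g)
Add(2763, Function('H')(32, -50)) = Add(2763, Add(-1, -50)) = Add(2763, -51) = 2712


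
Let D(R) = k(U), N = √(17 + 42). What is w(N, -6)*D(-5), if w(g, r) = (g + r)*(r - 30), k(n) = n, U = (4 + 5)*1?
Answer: 1944 - 324*√59 ≈ -544.69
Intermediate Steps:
U = 9 (U = 9*1 = 9)
N = √59 ≈ 7.6811
D(R) = 9
w(g, r) = (-30 + r)*(g + r) (w(g, r) = (g + r)*(-30 + r) = (-30 + r)*(g + r))
w(N, -6)*D(-5) = ((-6)² - 30*√59 - 30*(-6) + √59*(-6))*9 = (36 - 30*√59 + 180 - 6*√59)*9 = (216 - 36*√59)*9 = 1944 - 324*√59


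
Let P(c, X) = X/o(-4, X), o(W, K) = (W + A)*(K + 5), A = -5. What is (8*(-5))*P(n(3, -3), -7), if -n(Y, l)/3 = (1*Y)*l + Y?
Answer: 140/9 ≈ 15.556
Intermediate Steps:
n(Y, l) = -3*Y - 3*Y*l (n(Y, l) = -3*((1*Y)*l + Y) = -3*(Y*l + Y) = -3*(Y + Y*l) = -3*Y - 3*Y*l)
o(W, K) = (-5 + W)*(5 + K) (o(W, K) = (W - 5)*(K + 5) = (-5 + W)*(5 + K))
P(c, X) = X/(-45 - 9*X) (P(c, X) = X/(-25 - 5*X + 5*(-4) + X*(-4)) = X/(-25 - 5*X - 20 - 4*X) = X/(-45 - 9*X))
(8*(-5))*P(n(3, -3), -7) = (8*(-5))*(-1*(-7)/(45 + 9*(-7))) = -(-40)*(-7)/(45 - 63) = -(-40)*(-7)/(-18) = -(-40)*(-7)*(-1)/18 = -40*(-7/18) = 140/9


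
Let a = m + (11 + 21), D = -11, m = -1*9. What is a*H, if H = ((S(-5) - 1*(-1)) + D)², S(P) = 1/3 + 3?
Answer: 9200/9 ≈ 1022.2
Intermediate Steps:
S(P) = 10/3 (S(P) = ⅓ + 3 = 10/3)
m = -9
a = 23 (a = -9 + (11 + 21) = -9 + 32 = 23)
H = 400/9 (H = ((10/3 - 1*(-1)) - 11)² = ((10/3 + 1) - 11)² = (13/3 - 11)² = (-20/3)² = 400/9 ≈ 44.444)
a*H = 23*(400/9) = 9200/9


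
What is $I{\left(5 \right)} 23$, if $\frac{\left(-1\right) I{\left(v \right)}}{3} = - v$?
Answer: $345$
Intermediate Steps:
$I{\left(v \right)} = 3 v$ ($I{\left(v \right)} = - 3 \left(- v\right) = 3 v$)
$I{\left(5 \right)} 23 = 3 \cdot 5 \cdot 23 = 15 \cdot 23 = 345$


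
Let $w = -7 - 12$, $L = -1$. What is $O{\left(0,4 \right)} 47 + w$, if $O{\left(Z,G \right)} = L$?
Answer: $-66$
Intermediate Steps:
$O{\left(Z,G \right)} = -1$
$w = -19$ ($w = -7 - 12 = -19$)
$O{\left(0,4 \right)} 47 + w = \left(-1\right) 47 - 19 = -47 - 19 = -66$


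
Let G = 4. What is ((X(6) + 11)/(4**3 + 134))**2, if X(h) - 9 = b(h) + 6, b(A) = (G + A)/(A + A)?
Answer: 25921/1411344 ≈ 0.018366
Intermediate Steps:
b(A) = (4 + A)/(2*A) (b(A) = (4 + A)/(A + A) = (4 + A)/((2*A)) = (4 + A)*(1/(2*A)) = (4 + A)/(2*A))
X(h) = 15 + (4 + h)/(2*h) (X(h) = 9 + ((4 + h)/(2*h) + 6) = 9 + (6 + (4 + h)/(2*h)) = 15 + (4 + h)/(2*h))
((X(6) + 11)/(4**3 + 134))**2 = (((31/2 + 2/6) + 11)/(4**3 + 134))**2 = (((31/2 + 2*(1/6)) + 11)/(64 + 134))**2 = (((31/2 + 1/3) + 11)/198)**2 = ((95/6 + 11)*(1/198))**2 = ((161/6)*(1/198))**2 = (161/1188)**2 = 25921/1411344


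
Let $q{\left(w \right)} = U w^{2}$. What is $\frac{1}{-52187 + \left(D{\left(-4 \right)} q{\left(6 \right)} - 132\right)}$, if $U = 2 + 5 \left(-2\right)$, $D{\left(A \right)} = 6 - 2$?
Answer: $- \frac{1}{53471} \approx -1.8702 \cdot 10^{-5}$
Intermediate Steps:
$D{\left(A \right)} = 4$
$U = -8$ ($U = 2 - 10 = -8$)
$q{\left(w \right)} = - 8 w^{2}$
$\frac{1}{-52187 + \left(D{\left(-4 \right)} q{\left(6 \right)} - 132\right)} = \frac{1}{-52187 + \left(4 \left(- 8 \cdot 6^{2}\right) - 132\right)} = \frac{1}{-52187 + \left(4 \left(\left(-8\right) 36\right) - 132\right)} = \frac{1}{-52187 + \left(4 \left(-288\right) - 132\right)} = \frac{1}{-52187 - 1284} = \frac{1}{-53471} = - \frac{1}{53471}$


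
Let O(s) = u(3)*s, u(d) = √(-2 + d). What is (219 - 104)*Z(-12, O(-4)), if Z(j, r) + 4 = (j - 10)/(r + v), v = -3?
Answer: -690/7 ≈ -98.571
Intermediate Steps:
O(s) = s (O(s) = √(-2 + 3)*s = √1*s = 1*s = s)
Z(j, r) = -4 + (-10 + j)/(-3 + r) (Z(j, r) = -4 + (j - 10)/(r - 3) = -4 + (-10 + j)/(-3 + r))
(219 - 104)*Z(-12, O(-4)) = (219 - 104)*((2 - 12 - 4*(-4))/(-3 - 4)) = 115*((2 - 12 + 16)/(-7)) = 115*(-⅐*6) = 115*(-6/7) = -690/7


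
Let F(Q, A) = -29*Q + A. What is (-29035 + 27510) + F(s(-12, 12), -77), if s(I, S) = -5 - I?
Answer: -1805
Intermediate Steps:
F(Q, A) = A - 29*Q
(-29035 + 27510) + F(s(-12, 12), -77) = (-29035 + 27510) + (-77 - 29*(-5 - 1*(-12))) = -1525 + (-77 - 29*(-5 + 12)) = -1525 + (-77 - 29*7) = -1525 + (-77 - 203) = -1525 - 280 = -1805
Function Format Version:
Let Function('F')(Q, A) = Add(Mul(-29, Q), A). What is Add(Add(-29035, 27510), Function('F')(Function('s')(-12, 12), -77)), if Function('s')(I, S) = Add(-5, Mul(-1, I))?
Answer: -1805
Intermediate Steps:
Function('F')(Q, A) = Add(A, Mul(-29, Q))
Add(Add(-29035, 27510), Function('F')(Function('s')(-12, 12), -77)) = Add(Add(-29035, 27510), Add(-77, Mul(-29, Add(-5, Mul(-1, -12))))) = Add(-1525, Add(-77, Mul(-29, Add(-5, 12)))) = Add(-1525, Add(-77, Mul(-29, 7))) = Add(-1525, Add(-77, -203)) = Add(-1525, -280) = -1805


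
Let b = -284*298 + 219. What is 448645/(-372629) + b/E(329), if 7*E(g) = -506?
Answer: 219956108069/188550274 ≈ 1166.6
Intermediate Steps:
E(g) = -506/7 (E(g) = (⅐)*(-506) = -506/7)
b = -84413 (b = -84632 + 219 = -84413)
448645/(-372629) + b/E(329) = 448645/(-372629) - 84413/(-506/7) = 448645*(-1/372629) - 84413*(-7/506) = -448645/372629 + 590891/506 = 219956108069/188550274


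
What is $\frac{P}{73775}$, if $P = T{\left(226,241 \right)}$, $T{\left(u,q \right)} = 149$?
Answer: $\frac{149}{73775} \approx 0.0020197$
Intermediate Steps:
$P = 149$
$\frac{P}{73775} = \frac{149}{73775}$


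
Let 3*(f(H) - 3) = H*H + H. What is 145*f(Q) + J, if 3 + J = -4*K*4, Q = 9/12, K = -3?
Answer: 8695/16 ≈ 543.44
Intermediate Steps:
Q = ¾ (Q = 9*(1/12) = ¾ ≈ 0.75000)
J = 45 (J = -3 - 4*(-3)*4 = -3 + 12*4 = -3 + 48 = 45)
f(H) = 3 + H/3 + H²/3 (f(H) = 3 + (H*H + H)/3 = 3 + (H² + H)/3 = 3 + (H + H²)/3 = 3 + (H/3 + H²/3) = 3 + H/3 + H²/3)
145*f(Q) + J = 145*(3 + (⅓)*(¾) + (¾)²/3) + 45 = 145*(3 + ¼ + (⅓)*(9/16)) + 45 = 145*(3 + ¼ + 3/16) + 45 = 145*(55/16) + 45 = 7975/16 + 45 = 8695/16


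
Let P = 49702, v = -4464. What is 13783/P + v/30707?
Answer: 201364853/1526199314 ≈ 0.13194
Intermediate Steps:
13783/P + v/30707 = 13783/49702 - 4464/30707 = 201364853/1526199314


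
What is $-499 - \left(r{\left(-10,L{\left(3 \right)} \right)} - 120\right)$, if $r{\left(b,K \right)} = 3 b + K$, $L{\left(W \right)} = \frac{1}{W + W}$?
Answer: $- \frac{2095}{6} \approx -349.17$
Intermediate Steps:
$L{\left(W \right)} = \frac{1}{2 W}$
$r{\left(b,K \right)} = K + 3 b$
$-499 - \left(r{\left(-10,L{\left(3 \right)} \right)} - 120\right) = -499 - \left(\left(\frac{1}{2 \cdot 3} + 3 \left(-10\right)\right) - 120\right) = -499 - \left(\left(\frac{1}{2} \cdot \frac{1}{3} - 30\right) - 120\right) = -499 - \left(\left(\frac{1}{6} - 30\right) - 120\right) = -499 - \left(- \frac{179}{6} - 120\right) = -499 - - \frac{899}{6} = -499 + \frac{899}{6} = - \frac{2095}{6}$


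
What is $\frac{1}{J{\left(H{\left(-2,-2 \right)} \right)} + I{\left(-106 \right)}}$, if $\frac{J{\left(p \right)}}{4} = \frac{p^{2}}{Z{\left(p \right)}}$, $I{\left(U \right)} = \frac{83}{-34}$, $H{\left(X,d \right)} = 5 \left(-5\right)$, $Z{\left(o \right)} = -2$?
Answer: $- \frac{34}{42583} \approx -0.00079844$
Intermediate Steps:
$H{\left(X,d \right)} = -25$
$I{\left(U \right)} = - \frac{83}{34}$ ($I{\left(U \right)} = 83 \left(- \frac{1}{34}\right) = - \frac{83}{34}$)
$J{\left(p \right)} = - 2 p^{2}$ ($J{\left(p \right)} = 4 \frac{p^{2}}{-2} = 4 p^{2} \left(- \frac{1}{2}\right) = 4 \left(- \frac{p^{2}}{2}\right) = - 2 p^{2}$)
$\frac{1}{J{\left(H{\left(-2,-2 \right)} \right)} + I{\left(-106 \right)}} = \frac{1}{- 2 \left(-25\right)^{2} - \frac{83}{34}} = \frac{1}{\left(-2\right) 625 - \frac{83}{34}} = \frac{1}{-1250 - \frac{83}{34}} = \frac{1}{- \frac{42583}{34}} = - \frac{34}{42583}$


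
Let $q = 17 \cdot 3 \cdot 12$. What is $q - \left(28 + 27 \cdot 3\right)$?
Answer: $503$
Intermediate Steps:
$q = 612$ ($q = 51 \cdot 12 = 612$)
$q - \left(28 + 27 \cdot 3\right) = 612 - \left(28 + 27 \cdot 3\right) = 612 - \left(28 + 81\right) = 612 - 109 = 503$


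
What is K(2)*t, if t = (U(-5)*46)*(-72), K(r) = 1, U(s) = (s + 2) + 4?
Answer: -3312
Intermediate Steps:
U(s) = 6 + s (U(s) = (2 + s) + 4 = 6 + s)
t = -3312 (t = ((6 - 5)*46)*(-72) = (1*46)*(-72) = 46*(-72) = -3312)
K(2)*t = 1*(-3312) = -3312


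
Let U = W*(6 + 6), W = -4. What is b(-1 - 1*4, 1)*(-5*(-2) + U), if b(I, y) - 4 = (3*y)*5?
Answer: -722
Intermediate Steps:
U = -48 (U = -4*(6 + 6) = -4*12 = -48)
b(I, y) = 4 + 15*y (b(I, y) = 4 + (3*y)*5 = 4 + 15*y)
b(-1 - 1*4, 1)*(-5*(-2) + U) = (4 + 15*1)*(-5*(-2) - 48) = (4 + 15)*(10 - 48) = 19*(-38) = -722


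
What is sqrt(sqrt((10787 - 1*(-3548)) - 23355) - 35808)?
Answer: sqrt(-35808 + 2*I*sqrt(2255)) ≈ 0.2509 + 189.23*I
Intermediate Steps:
sqrt(sqrt((10787 - 1*(-3548)) - 23355) - 35808) = sqrt(sqrt((10787 + 3548) - 23355) - 35808) = sqrt(sqrt(14335 - 23355) - 35808) = sqrt(sqrt(-9020) - 35808) = sqrt(2*I*sqrt(2255) - 35808) = sqrt(-35808 + 2*I*sqrt(2255))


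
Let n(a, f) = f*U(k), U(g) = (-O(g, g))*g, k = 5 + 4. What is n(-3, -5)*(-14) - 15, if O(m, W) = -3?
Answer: 1875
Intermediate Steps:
k = 9
U(g) = 3*g (U(g) = (-1*(-3))*g = 3*g)
n(a, f) = 27*f (n(a, f) = f*(3*9) = f*27 = 27*f)
n(-3, -5)*(-14) - 15 = (27*(-5))*(-14) - 15 = -135*(-14) - 15 = 1890 - 15 = 1875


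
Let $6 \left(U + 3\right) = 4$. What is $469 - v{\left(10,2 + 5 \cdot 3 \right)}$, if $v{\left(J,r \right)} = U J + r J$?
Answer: $\frac{967}{3} \approx 322.33$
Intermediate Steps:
$U = - \frac{7}{3}$ ($U = -3 + \frac{1}{6} \cdot 4 = -3 + \frac{2}{3} = - \frac{7}{3} \approx -2.3333$)
$v{\left(J,r \right)} = - \frac{7 J}{3} + J r$ ($v{\left(J,r \right)} = - \frac{7 J}{3} + r J = - \frac{7 J}{3} + J r$)
$469 - v{\left(10,2 + 5 \cdot 3 \right)} = 469 - \frac{1}{3} \cdot 10 \left(-7 + 3 \left(2 + 5 \cdot 3\right)\right) = 469 - \frac{1}{3} \cdot 10 \left(-7 + 3 \left(2 + 15\right)\right) = 469 - \frac{1}{3} \cdot 10 \left(-7 + 3 \cdot 17\right) = 469 - \frac{1}{3} \cdot 10 \left(-7 + 51\right) = 469 - \frac{1}{3} \cdot 10 \cdot 44 = 469 - \frac{440}{3} = \frac{967}{3}$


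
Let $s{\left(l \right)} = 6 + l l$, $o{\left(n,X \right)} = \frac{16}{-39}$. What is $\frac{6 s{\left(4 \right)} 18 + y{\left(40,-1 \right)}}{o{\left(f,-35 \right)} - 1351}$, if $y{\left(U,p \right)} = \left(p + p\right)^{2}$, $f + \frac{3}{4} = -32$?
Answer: $- \frac{18564}{10541} \approx -1.7611$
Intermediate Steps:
$f = - \frac{131}{4}$ ($f = - \frac{3}{4} - 32 = - \frac{131}{4} \approx -32.75$)
$o{\left(n,X \right)} = - \frac{16}{39}$ ($o{\left(n,X \right)} = 16 \left(- \frac{1}{39}\right) = - \frac{16}{39}$)
$s{\left(l \right)} = 6 + l^{2}$
$y{\left(U,p \right)} = 4 p^{2}$ ($y{\left(U,p \right)} = \left(2 p\right)^{2} = 4 p^{2}$)
$\frac{6 s{\left(4 \right)} 18 + y{\left(40,-1 \right)}}{o{\left(f,-35 \right)} - 1351} = \frac{6 \left(6 + 4^{2}\right) 18 + 4 \left(-1\right)^{2}}{- \frac{16}{39} - 1351} = \frac{6 \left(6 + 16\right) 18 + 4 \cdot 1}{- \frac{52705}{39}} = \left(6 \cdot 22 \cdot 18 + 4\right) \left(- \frac{39}{52705}\right) = \left(132 \cdot 18 + 4\right) \left(- \frac{39}{52705}\right) = \left(2376 + 4\right) \left(- \frac{39}{52705}\right) = 2380 \left(- \frac{39}{52705}\right) = - \frac{18564}{10541}$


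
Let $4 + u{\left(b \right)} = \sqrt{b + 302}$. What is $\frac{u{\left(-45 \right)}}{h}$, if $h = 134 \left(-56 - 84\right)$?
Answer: $\frac{1}{4690} - \frac{\sqrt{257}}{18760} \approx -0.00064132$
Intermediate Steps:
$h = -18760$ ($h = 134 \left(-140\right) = -18760$)
$u{\left(b \right)} = -4 + \sqrt{302 + b}$ ($u{\left(b \right)} = -4 + \sqrt{b + 302} = -4 + \sqrt{302 + b}$)
$\frac{u{\left(-45 \right)}}{h} = \frac{-4 + \sqrt{302 - 45}}{-18760} = \left(-4 + \sqrt{257}\right) \left(- \frac{1}{18760}\right) = \frac{1}{4690} - \frac{\sqrt{257}}{18760}$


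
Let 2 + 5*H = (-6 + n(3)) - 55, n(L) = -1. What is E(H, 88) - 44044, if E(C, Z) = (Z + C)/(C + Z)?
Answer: -44043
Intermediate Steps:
H = -64/5 (H = -⅖ + ((-6 - 1) - 55)/5 = -⅖ + (-7 - 55)/5 = -⅖ + (⅕)*(-62) = -⅖ - 62/5 = -64/5 ≈ -12.800)
E(C, Z) = 1 (E(C, Z) = (C + Z)/(C + Z) = 1)
E(H, 88) - 44044 = 1 - 44044 = -44043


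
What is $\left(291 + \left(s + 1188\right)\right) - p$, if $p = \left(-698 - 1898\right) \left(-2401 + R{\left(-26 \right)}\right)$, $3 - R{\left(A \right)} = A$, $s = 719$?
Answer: $-6155514$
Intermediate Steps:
$R{\left(A \right)} = 3 - A$
$p = 6157712$ ($p = \left(-698 - 1898\right) \left(-2401 + \left(3 - -26\right)\right) = - 2596 \left(-2401 + \left(3 + 26\right)\right) = - 2596 \left(-2401 + 29\right) = \left(-2596\right) \left(-2372\right) = 6157712$)
$\left(291 + \left(s + 1188\right)\right) - p = \left(291 + \left(719 + 1188\right)\right) - 6157712 = \left(291 + 1907\right) - 6157712 = 2198 - 6157712 = -6155514$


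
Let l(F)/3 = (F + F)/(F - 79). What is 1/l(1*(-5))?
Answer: 14/5 ≈ 2.8000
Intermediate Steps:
l(F) = 6*F/(-79 + F) (l(F) = 3*((F + F)/(F - 79)) = 3*((2*F)/(-79 + F)) = 3*(2*F/(-79 + F)) = 6*F/(-79 + F))
1/l(1*(-5)) = 1/(6*(1*(-5))/(-79 + 1*(-5))) = 1/(6*(-5)/(-79 - 5)) = 1/(6*(-5)/(-84)) = 1/(6*(-5)*(-1/84)) = 1/(5/14) = 14/5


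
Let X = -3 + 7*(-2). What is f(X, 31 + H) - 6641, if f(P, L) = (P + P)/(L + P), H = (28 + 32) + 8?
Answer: -272298/41 ≈ -6641.4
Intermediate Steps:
H = 68 (H = 60 + 8 = 68)
X = -17 (X = -3 - 14 = -17)
f(P, L) = 2*P/(L + P) (f(P, L) = (2*P)/(L + P) = 2*P/(L + P))
f(X, 31 + H) - 6641 = 2*(-17)/((31 + 68) - 17) - 6641 = 2*(-17)/(99 - 17) - 6641 = 2*(-17)/82 - 6641 = 2*(-17)*(1/82) - 6641 = -17/41 - 6641 = -272298/41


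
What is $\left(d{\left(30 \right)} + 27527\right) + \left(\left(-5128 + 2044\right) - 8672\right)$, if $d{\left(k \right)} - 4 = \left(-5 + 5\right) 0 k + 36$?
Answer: $15811$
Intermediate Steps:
$d{\left(k \right)} = 40$ ($d{\left(k \right)} = 4 + \left(\left(-5 + 5\right) 0 k + 36\right) = 4 + \left(0 \cdot 0 k + 36\right) = 4 + \left(0 k + 36\right) = 4 + \left(0 + 36\right) = 4 + 36 = 40$)
$\left(d{\left(30 \right)} + 27527\right) + \left(\left(-5128 + 2044\right) - 8672\right) = \left(40 + 27527\right) + \left(\left(-5128 + 2044\right) - 8672\right) = 27567 - 11756 = 15811$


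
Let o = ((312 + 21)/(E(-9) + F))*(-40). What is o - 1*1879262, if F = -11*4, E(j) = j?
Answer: -99587566/53 ≈ -1.8790e+6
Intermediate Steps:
F = -44
o = 13320/53 (o = ((312 + 21)/(-9 - 44))*(-40) = (333/(-53))*(-40) = (333*(-1/53))*(-40) = -333/53*(-40) = 13320/53 ≈ 251.32)
o - 1*1879262 = 13320/53 - 1*1879262 = 13320/53 - 1879262 = -99587566/53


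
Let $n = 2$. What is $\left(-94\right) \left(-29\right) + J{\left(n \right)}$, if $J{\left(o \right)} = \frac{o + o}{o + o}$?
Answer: $2727$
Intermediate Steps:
$J{\left(o \right)} = 1$ ($J{\left(o \right)} = \frac{2 o}{2 o} = 2 o \frac{1}{2 o} = 1$)
$\left(-94\right) \left(-29\right) + J{\left(n \right)} = \left(-94\right) \left(-29\right) + 1 = 2726 + 1 = 2727$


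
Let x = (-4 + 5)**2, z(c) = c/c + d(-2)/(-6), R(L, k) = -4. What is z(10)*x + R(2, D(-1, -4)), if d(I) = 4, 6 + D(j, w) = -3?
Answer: -11/3 ≈ -3.6667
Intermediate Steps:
D(j, w) = -9 (D(j, w) = -6 - 3 = -9)
z(c) = 1/3 (z(c) = c/c + 4/(-6) = 1 + 4*(-1/6) = 1 - 2/3 = 1/3)
x = 1 (x = 1**2 = 1)
z(10)*x + R(2, D(-1, -4)) = (1/3)*1 - 4 = 1/3 - 4 = -11/3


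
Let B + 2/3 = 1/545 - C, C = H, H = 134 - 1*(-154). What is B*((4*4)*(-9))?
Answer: 22654416/545 ≈ 41568.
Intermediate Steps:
H = 288 (H = 134 + 154 = 288)
C = 288
B = -471967/1635 (B = -2/3 + (1/545 - 1*288) = -2/3 + (1/545 - 288) = -2/3 - 156959/545 = -471967/1635 ≈ -288.67)
B*((4*4)*(-9)) = -471967*4*4*(-9)/1635 = -7551472*(-9)/1635 = -471967/1635*(-144) = 22654416/545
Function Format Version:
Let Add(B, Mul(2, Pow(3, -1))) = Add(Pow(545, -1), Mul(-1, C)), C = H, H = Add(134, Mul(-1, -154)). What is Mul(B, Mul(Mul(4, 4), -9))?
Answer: Rational(22654416, 545) ≈ 41568.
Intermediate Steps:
H = 288 (H = Add(134, 154) = 288)
C = 288
B = Rational(-471967, 1635) (B = Add(Rational(-2, 3), Add(Pow(545, -1), Mul(-1, 288))) = Add(Rational(-2, 3), Add(Rational(1, 545), -288)) = Add(Rational(-2, 3), Rational(-156959, 545)) = Rational(-471967, 1635) ≈ -288.67)
Mul(B, Mul(Mul(4, 4), -9)) = Mul(Rational(-471967, 1635), Mul(Mul(4, 4), -9)) = Mul(Rational(-471967, 1635), Mul(16, -9)) = Mul(Rational(-471967, 1635), -144) = Rational(22654416, 545)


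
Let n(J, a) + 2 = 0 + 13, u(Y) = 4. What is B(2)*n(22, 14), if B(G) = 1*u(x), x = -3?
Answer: 44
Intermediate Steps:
n(J, a) = 11 (n(J, a) = -2 + (0 + 13) = -2 + 13 = 11)
B(G) = 4 (B(G) = 1*4 = 4)
B(2)*n(22, 14) = 4*11 = 44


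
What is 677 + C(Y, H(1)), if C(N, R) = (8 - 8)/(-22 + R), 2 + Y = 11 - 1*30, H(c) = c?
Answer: 677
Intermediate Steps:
Y = -21 (Y = -2 + (11 - 1*30) = -2 + (11 - 30) = -2 - 19 = -21)
C(N, R) = 0 (C(N, R) = 0/(-22 + R) = 0)
677 + C(Y, H(1)) = 677 + 0 = 677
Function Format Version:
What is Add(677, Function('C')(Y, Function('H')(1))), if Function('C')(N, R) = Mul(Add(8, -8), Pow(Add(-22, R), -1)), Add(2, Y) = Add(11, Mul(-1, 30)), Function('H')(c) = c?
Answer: 677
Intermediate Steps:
Y = -21 (Y = Add(-2, Add(11, Mul(-1, 30))) = Add(-2, Add(11, -30)) = Add(-2, -19) = -21)
Function('C')(N, R) = 0 (Function('C')(N, R) = Mul(0, Pow(Add(-22, R), -1)) = 0)
Add(677, Function('C')(Y, Function('H')(1))) = Add(677, 0) = 677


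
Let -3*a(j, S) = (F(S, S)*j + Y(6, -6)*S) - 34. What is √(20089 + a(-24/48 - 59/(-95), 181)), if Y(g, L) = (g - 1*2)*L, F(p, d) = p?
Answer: √6998680590/570 ≈ 146.77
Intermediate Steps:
Y(g, L) = L*(-2 + g) (Y(g, L) = (g - 2)*L = (-2 + g)*L = L*(-2 + g))
a(j, S) = 34/3 + 8*S - S*j/3 (a(j, S) = -((S*j + (-6*(-2 + 6))*S) - 34)/3 = -((S*j + (-6*4)*S) - 34)/3 = -((S*j - 24*S) - 34)/3 = -((-24*S + S*j) - 34)/3 = -(-34 - 24*S + S*j)/3 = 34/3 + 8*S - S*j/3)
√(20089 + a(-24/48 - 59/(-95), 181)) = √(20089 + (34/3 + 8*181 - ⅓*181*(-24/48 - 59/(-95)))) = √(20089 + (34/3 + 1448 - ⅓*181*(-24*1/48 - 59*(-1/95)))) = √(20089 + (34/3 + 1448 - ⅓*181*(-½ + 59/95))) = √(20089 + (34/3 + 1448 - ⅓*181*23/190)) = √(20089 + (34/3 + 1448 - 4163/570)) = √(20089 + 827657/570) = √(12278387/570) = √6998680590/570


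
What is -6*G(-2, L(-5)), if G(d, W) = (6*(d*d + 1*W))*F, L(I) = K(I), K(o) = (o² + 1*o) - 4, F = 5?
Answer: -3600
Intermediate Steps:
K(o) = -4 + o + o² (K(o) = (o² + o) - 4 = (o + o²) - 4 = -4 + o + o²)
L(I) = -4 + I + I²
G(d, W) = 30*W + 30*d² (G(d, W) = (6*(d*d + 1*W))*5 = (6*(d² + W))*5 = (6*(W + d²))*5 = (6*W + 6*d²)*5 = 30*W + 30*d²)
-6*G(-2, L(-5)) = -6*(30*(-4 - 5 + (-5)²) + 30*(-2)²) = -6*(30*(-4 - 5 + 25) + 30*4) = -6*(30*16 + 120) = -6*(480 + 120) = -6*600 = -3600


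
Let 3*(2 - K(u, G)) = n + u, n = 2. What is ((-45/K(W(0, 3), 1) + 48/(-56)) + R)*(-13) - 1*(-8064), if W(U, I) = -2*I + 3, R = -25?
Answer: 60556/7 ≈ 8650.9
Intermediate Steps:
W(U, I) = 3 - 2*I
K(u, G) = 4/3 - u/3 (K(u, G) = 2 - (2 + u)/3 = 2 + (-⅔ - u/3) = 4/3 - u/3)
((-45/K(W(0, 3), 1) + 48/(-56)) + R)*(-13) - 1*(-8064) = ((-45/(4/3 - (3 - 2*3)/3) + 48/(-56)) - 25)*(-13) - 1*(-8064) = ((-45/(4/3 - (3 - 6)/3) + 48*(-1/56)) - 25)*(-13) + 8064 = ((-45/(4/3 - ⅓*(-3)) - 6/7) - 25)*(-13) + 8064 = ((-45/(4/3 + 1) - 6/7) - 25)*(-13) + 8064 = ((-45/7/3 - 6/7) - 25)*(-13) + 8064 = ((-45*3/7 - 6/7) - 25)*(-13) + 8064 = ((-135/7 - 6/7) - 25)*(-13) + 8064 = (-141/7 - 25)*(-13) + 8064 = -316/7*(-13) + 8064 = 4108/7 + 8064 = 60556/7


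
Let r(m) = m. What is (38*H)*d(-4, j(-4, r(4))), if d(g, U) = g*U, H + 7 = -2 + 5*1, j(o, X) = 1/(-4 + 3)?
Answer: -608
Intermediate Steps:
j(o, X) = -1 (j(o, X) = 1/(-1) = -1)
H = -4 (H = -7 + (-2 + 5*1) = -7 + (-2 + 5) = -7 + 3 = -4)
d(g, U) = U*g
(38*H)*d(-4, j(-4, r(4))) = (38*(-4))*(-1*(-4)) = -152*4 = -608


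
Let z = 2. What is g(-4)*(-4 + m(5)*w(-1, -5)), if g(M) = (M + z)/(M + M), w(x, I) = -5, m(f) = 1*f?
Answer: -29/4 ≈ -7.2500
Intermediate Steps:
m(f) = f
g(M) = (2 + M)/(2*M) (g(M) = (M + 2)/(M + M) = (2 + M)/((2*M)) = (2 + M)*(1/(2*M)) = (2 + M)/(2*M))
g(-4)*(-4 + m(5)*w(-1, -5)) = ((1/2)*(2 - 4)/(-4))*(-4 + 5*(-5)) = ((1/2)*(-1/4)*(-2))*(-4 - 25) = (1/4)*(-29) = -29/4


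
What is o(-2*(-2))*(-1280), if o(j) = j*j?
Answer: -20480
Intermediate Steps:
o(j) = j²
o(-2*(-2))*(-1280) = (-2*(-2))²*(-1280) = 4²*(-1280) = 16*(-1280) = -20480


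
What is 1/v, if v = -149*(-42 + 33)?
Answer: 1/1341 ≈ 0.00074571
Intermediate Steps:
v = 1341 (v = -149*(-9) = 1341)
1/v = 1/1341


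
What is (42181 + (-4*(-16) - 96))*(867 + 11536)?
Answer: 522774047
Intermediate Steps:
(42181 + (-4*(-16) - 96))*(867 + 11536) = (42181 + (64 - 96))*12403 = (42181 - 32)*12403 = 42149*12403 = 522774047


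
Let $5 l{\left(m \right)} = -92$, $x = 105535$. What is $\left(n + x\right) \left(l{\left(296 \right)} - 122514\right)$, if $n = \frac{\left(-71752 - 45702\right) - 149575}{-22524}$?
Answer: $- \frac{728252133583139}{56310} \approx -1.2933 \cdot 10^{10}$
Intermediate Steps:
$l{\left(m \right)} = - \frac{92}{5}$ ($l{\left(m \right)} = \frac{1}{5} \left(-92\right) = - \frac{92}{5}$)
$n = \frac{267029}{22524}$ ($n = \left(-117454 - 149575\right) \left(- \frac{1}{22524}\right) = \left(-267029\right) \left(- \frac{1}{22524}\right) = \frac{267029}{22524} \approx 11.855$)
$\left(n + x\right) \left(l{\left(296 \right)} - 122514\right) = \left(\frac{267029}{22524} + 105535\right) \left(- \frac{92}{5} - 122514\right) = \frac{2377337369}{22524} \left(- \frac{612662}{5}\right) = - \frac{728252133583139}{56310}$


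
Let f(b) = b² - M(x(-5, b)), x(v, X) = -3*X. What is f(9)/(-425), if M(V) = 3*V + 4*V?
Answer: -54/85 ≈ -0.63529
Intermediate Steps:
M(V) = 7*V
f(b) = b² + 21*b (f(b) = b² - 7*(-3*b) = b² - (-21)*b = b² + 21*b)
f(9)/(-425) = (9*(21 + 9))/(-425) = (9*30)*(-1/425) = 270*(-1/425) = -54/85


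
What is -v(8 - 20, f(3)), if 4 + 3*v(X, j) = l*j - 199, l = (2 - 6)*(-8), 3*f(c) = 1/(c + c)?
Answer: 1811/27 ≈ 67.074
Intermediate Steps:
f(c) = 1/(6*c) (f(c) = 1/(3*(c + c)) = 1/(3*((2*c))) = (1/(2*c))/3 = 1/(6*c))
l = 32 (l = -4*(-8) = 32)
v(X, j) = -203/3 + 32*j/3 (v(X, j) = -4/3 + (32*j - 199)/3 = -4/3 + (-199 + 32*j)/3 = -4/3 + (-199/3 + 32*j/3) = -203/3 + 32*j/3)
-v(8 - 20, f(3)) = -(-203/3 + 32*((⅙)/3)/3) = -(-203/3 + 32*((⅙)*(⅓))/3) = -(-203/3 + (32/3)*(1/18)) = -(-203/3 + 16/27) = -1*(-1811/27) = 1811/27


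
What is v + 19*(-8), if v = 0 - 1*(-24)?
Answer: -128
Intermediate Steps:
v = 24 (v = 0 + 24 = 24)
v + 19*(-8) = 24 + 19*(-8) = 24 - 152 = -128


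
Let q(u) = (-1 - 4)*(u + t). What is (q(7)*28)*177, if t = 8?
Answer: -371700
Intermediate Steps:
q(u) = -40 - 5*u (q(u) = (-1 - 4)*(u + 8) = -5*(8 + u) = -40 - 5*u)
(q(7)*28)*177 = ((-40 - 5*7)*28)*177 = ((-40 - 35)*28)*177 = -75*28*177 = -2100*177 = -371700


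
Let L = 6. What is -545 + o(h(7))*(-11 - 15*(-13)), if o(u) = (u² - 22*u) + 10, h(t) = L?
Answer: -16369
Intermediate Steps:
h(t) = 6
o(u) = 10 + u² - 22*u
-545 + o(h(7))*(-11 - 15*(-13)) = -545 + (10 + 6² - 22*6)*(-11 - 15*(-13)) = -545 + (10 + 36 - 132)*(-11 + 195) = -545 - 86*184 = -545 - 15824 = -16369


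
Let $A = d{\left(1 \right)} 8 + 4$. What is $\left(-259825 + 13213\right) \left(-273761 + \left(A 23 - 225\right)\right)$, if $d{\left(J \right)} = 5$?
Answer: $67318664088$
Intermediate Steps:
$A = 44$ ($A = 5 \cdot 8 + 4 = 40 + 4 = 44$)
$\left(-259825 + 13213\right) \left(-273761 + \left(A 23 - 225\right)\right) = \left(-259825 + 13213\right) \left(-273761 + \left(44 \cdot 23 - 225\right)\right) = - 246612 \left(-273761 + \left(1012 - 225\right)\right) = - 246612 \left(-273761 + 787\right) = \left(-246612\right) \left(-272974\right) = 67318664088$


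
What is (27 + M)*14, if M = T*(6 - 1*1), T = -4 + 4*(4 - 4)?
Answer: 98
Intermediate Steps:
T = -4 (T = -4 + 4*0 = -4 + 0 = -4)
M = -20 (M = -4*(6 - 1*1) = -4*(6 - 1) = -4*5 = -20)
(27 + M)*14 = (27 - 20)*14 = 7*14 = 98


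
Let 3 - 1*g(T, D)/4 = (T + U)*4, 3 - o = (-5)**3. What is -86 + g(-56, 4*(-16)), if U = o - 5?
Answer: -1146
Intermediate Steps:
o = 128 (o = 3 - 1*(-5)**3 = 3 - 1*(-125) = 3 + 125 = 128)
U = 123 (U = 128 - 5 = 123)
g(T, D) = -1956 - 16*T (g(T, D) = 12 - 4*(T + 123)*4 = 12 - 4*(123 + T)*4 = 12 - 4*(492 + 4*T) = 12 + (-1968 - 16*T) = -1956 - 16*T)
-86 + g(-56, 4*(-16)) = -86 + (-1956 - 16*(-56)) = -86 + (-1956 + 896) = -86 - 1060 = -1146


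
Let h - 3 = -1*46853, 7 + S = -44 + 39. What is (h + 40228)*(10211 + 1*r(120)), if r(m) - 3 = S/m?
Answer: -338182229/5 ≈ -6.7636e+7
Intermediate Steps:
S = -12 (S = -7 + (-44 + 39) = -7 - 5 = -12)
h = -46850 (h = 3 - 1*46853 = 3 - 46853 = -46850)
r(m) = 3 - 12/m
(h + 40228)*(10211 + 1*r(120)) = (-46850 + 40228)*(10211 + 1*(3 - 12/120)) = -6622*(10211 + 1*(3 - 12*1/120)) = -6622*(10211 + 1*(3 - ⅒)) = -6622*(10211 + 1*(29/10)) = -6622*(10211 + 29/10) = -6622*102139/10 = -338182229/5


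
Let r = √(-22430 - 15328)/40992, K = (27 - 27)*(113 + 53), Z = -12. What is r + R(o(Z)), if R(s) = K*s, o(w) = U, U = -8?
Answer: I*√37758/40992 ≈ 0.0047403*I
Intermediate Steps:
o(w) = -8
K = 0 (K = 0*166 = 0)
R(s) = 0 (R(s) = 0*s = 0)
r = I*√37758/40992 (r = √(-37758)*(1/40992) = (I*√37758)*(1/40992) = I*√37758/40992 ≈ 0.0047403*I)
r + R(o(Z)) = I*√37758/40992 + 0 = I*√37758/40992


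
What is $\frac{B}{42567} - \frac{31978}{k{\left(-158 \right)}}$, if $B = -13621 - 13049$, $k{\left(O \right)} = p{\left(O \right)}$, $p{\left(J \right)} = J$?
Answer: $\frac{32309373}{160133} \approx 201.77$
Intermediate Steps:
$k{\left(O \right)} = O$
$B = -26670$ ($B = -13621 - 13049 = -26670$)
$\frac{B}{42567} - \frac{31978}{k{\left(-158 \right)}} = - \frac{26670}{42567} - \frac{31978}{-158} = \left(-26670\right) \frac{1}{42567} - - \frac{15989}{79} = - \frac{1270}{2027} + \frac{15989}{79} = \frac{32309373}{160133}$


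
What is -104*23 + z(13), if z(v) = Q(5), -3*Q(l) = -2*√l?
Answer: -2392 + 2*√5/3 ≈ -2390.5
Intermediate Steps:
Q(l) = 2*√l/3 (Q(l) = -(-2)*√l/3 = 2*√l/3)
z(v) = 2*√5/3
-104*23 + z(13) = -104*23 + 2*√5/3 = -2392 + 2*√5/3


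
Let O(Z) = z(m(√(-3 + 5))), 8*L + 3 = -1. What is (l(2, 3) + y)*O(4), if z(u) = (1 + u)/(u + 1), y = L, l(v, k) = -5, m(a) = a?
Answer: -11/2 ≈ -5.5000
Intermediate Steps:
L = -½ (L = -3/8 + (⅛)*(-1) = -3/8 - ⅛ = -½ ≈ -0.50000)
y = -½ ≈ -0.50000
z(u) = 1 (z(u) = (1 + u)/(1 + u) = 1)
O(Z) = 1
(l(2, 3) + y)*O(4) = (-5 - ½)*1 = -11/2*1 = -11/2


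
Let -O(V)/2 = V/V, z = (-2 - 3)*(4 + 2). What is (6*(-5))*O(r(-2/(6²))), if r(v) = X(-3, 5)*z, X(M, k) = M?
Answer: 60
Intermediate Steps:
z = -30 (z = -5*6 = -30)
r(v) = 90 (r(v) = -3*(-30) = 90)
O(V) = -2 (O(V) = -2*V/V = -2*1 = -2)
(6*(-5))*O(r(-2/(6²))) = (6*(-5))*(-2) = -30*(-2) = 60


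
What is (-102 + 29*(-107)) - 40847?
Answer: -44052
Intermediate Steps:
(-102 + 29*(-107)) - 40847 = (-102 - 3103) - 40847 = -3205 - 40847 = -44052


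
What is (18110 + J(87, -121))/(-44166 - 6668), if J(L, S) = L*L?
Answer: -25679/50834 ≈ -0.50515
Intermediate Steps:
J(L, S) = L²
(18110 + J(87, -121))/(-44166 - 6668) = (18110 + 87²)/(-44166 - 6668) = (18110 + 7569)/(-50834) = 25679*(-1/50834) = -25679/50834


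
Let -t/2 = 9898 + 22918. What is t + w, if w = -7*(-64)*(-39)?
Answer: -83104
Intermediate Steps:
w = -17472 (w = 448*(-39) = -17472)
t = -65632 (t = -2*(9898 + 22918) = -2*32816 = -65632)
t + w = -65632 - 17472 = -83104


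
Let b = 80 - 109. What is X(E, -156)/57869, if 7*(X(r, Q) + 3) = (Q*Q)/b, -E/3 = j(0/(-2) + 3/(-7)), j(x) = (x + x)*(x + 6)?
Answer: -24945/11747407 ≈ -0.0021234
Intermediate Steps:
j(x) = 2*x*(6 + x) (j(x) = (2*x)*(6 + x) = 2*x*(6 + x))
E = 702/49 (E = -6*(0/(-2) + 3/(-7))*(6 + (0/(-2) + 3/(-7))) = -6*(0*(-½) + 3*(-⅐))*(6 + (0*(-½) + 3*(-⅐))) = -6*(0 - 3/7)*(6 + (0 - 3/7)) = -6*(-3)*(6 - 3/7)/7 = -6*(-3)*39/(7*7) = -3*(-234/49) = 702/49 ≈ 14.327)
b = -29
X(r, Q) = -3 - Q²/203 (X(r, Q) = -3 + ((Q*Q)/(-29))/7 = -3 + (Q²*(-1/29))/7 = -3 + (-Q²/29)/7 = -3 - Q²/203)
X(E, -156)/57869 = (-3 - 1/203*(-156)²)/57869 = (-3 - 1/203*24336)*(1/57869) = (-3 - 24336/203)*(1/57869) = -24945/203*1/57869 = -24945/11747407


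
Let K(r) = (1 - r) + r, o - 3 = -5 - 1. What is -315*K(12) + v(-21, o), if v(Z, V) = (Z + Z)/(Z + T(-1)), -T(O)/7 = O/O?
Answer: -627/2 ≈ -313.50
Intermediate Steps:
T(O) = -7 (T(O) = -7*O/O = -7*1 = -7)
o = -3 (o = 3 + (-5 - 1) = 3 - 6 = -3)
v(Z, V) = 2*Z/(-7 + Z) (v(Z, V) = (Z + Z)/(Z - 7) = (2*Z)/(-7 + Z) = 2*Z/(-7 + Z))
K(r) = 1
-315*K(12) + v(-21, o) = -315*1 + 2*(-21)/(-7 - 21) = -315 + 2*(-21)/(-28) = -315 + 2*(-21)*(-1/28) = -315 + 3/2 = -627/2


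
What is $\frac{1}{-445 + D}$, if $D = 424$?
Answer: $- \frac{1}{21} \approx -0.047619$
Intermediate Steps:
$\frac{1}{-445 + D} = \frac{1}{-445 + 424} = \frac{1}{-21} = - \frac{1}{21}$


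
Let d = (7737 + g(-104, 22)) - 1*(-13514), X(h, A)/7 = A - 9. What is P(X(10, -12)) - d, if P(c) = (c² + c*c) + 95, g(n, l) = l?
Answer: 22040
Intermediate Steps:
X(h, A) = -63 + 7*A (X(h, A) = 7*(A - 9) = 7*(-9 + A) = -63 + 7*A)
P(c) = 95 + 2*c² (P(c) = (c² + c²) + 95 = 2*c² + 95 = 95 + 2*c²)
d = 21273 (d = (7737 + 22) - 1*(-13514) = 7759 + 13514 = 21273)
P(X(10, -12)) - d = (95 + 2*(-63 + 7*(-12))²) - 1*21273 = (95 + 2*(-63 - 84)²) - 21273 = (95 + 2*(-147)²) - 21273 = (95 + 2*21609) - 21273 = (95 + 43218) - 21273 = 43313 - 21273 = 22040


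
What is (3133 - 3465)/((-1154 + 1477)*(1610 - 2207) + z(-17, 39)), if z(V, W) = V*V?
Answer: 166/96271 ≈ 0.0017243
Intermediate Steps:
z(V, W) = V²
(3133 - 3465)/((-1154 + 1477)*(1610 - 2207) + z(-17, 39)) = (3133 - 3465)/((-1154 + 1477)*(1610 - 2207) + (-17)²) = -332/(323*(-597) + 289) = -332/(-192831 + 289) = -332/(-192542) = -332*(-1/192542) = 166/96271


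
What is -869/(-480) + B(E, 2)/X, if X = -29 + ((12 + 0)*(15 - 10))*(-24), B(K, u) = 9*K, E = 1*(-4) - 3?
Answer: 1306801/705120 ≈ 1.8533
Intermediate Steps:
E = -7 (E = -4 - 3 = -7)
X = -1469 (X = -29 + (12*5)*(-24) = -29 + 60*(-24) = -29 - 1440 = -1469)
-869/(-480) + B(E, 2)/X = -869/(-480) + (9*(-7))/(-1469) = -869*(-1/480) - 63*(-1/1469) = 869/480 + 63/1469 = 1306801/705120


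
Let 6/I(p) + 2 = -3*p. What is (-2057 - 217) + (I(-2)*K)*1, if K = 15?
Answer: -4503/2 ≈ -2251.5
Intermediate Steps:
I(p) = 6/(-2 - 3*p)
(-2057 - 217) + (I(-2)*K)*1 = (-2057 - 217) + (-6/(2 + 3*(-2))*15)*1 = -2274 + (-6/(2 - 6)*15)*1 = -2274 + (-6/(-4)*15)*1 = -2274 + (-6*(-¼)*15)*1 = -2274 + ((3/2)*15)*1 = -2274 + (45/2)*1 = -2274 + 45/2 = -4503/2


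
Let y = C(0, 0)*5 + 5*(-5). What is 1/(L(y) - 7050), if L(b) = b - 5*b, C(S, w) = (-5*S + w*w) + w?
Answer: -1/6950 ≈ -0.00014388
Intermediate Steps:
C(S, w) = w + w² - 5*S (C(S, w) = (-5*S + w²) + w = (w² - 5*S) + w = w + w² - 5*S)
y = -25 (y = (0 + 0² - 5*0)*5 + 5*(-5) = (0 + 0 + 0)*5 - 25 = 0*5 - 25 = 0 - 25 = -25)
L(b) = -4*b
1/(L(y) - 7050) = 1/(-4*(-25) - 7050) = 1/(100 - 7050) = 1/(-6950) = -1/6950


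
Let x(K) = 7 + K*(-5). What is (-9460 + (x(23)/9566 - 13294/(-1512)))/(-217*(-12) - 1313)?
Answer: -34175116303/4668188868 ≈ -7.3209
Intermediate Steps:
x(K) = 7 - 5*K
(-9460 + (x(23)/9566 - 13294/(-1512)))/(-217*(-12) - 1313) = (-9460 + ((7 - 5*23)/9566 - 13294/(-1512)))/(-217*(-12) - 1313) = (-9460 + ((7 - 115)*(1/9566) - 13294*(-1/1512)))/(2604 - 1313) = (-9460 + (-108*1/9566 + 6647/756))/1291 = (-9460 + (-54/4783 + 6647/756))*(1/1291) = (-9460 + 31751777/3615948)*(1/1291) = -34175116303/3615948*1/1291 = -34175116303/4668188868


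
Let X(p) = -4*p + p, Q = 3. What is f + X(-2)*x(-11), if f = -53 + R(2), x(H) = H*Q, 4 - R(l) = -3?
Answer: -244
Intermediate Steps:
R(l) = 7 (R(l) = 4 - 1*(-3) = 4 + 3 = 7)
x(H) = 3*H (x(H) = H*3 = 3*H)
X(p) = -3*p
f = -46 (f = -53 + 7 = -46)
f + X(-2)*x(-11) = -46 + (-3*(-2))*(3*(-11)) = -46 + 6*(-33) = -46 - 198 = -244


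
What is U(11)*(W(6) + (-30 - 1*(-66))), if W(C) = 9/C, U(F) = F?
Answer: 825/2 ≈ 412.50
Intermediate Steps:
U(11)*(W(6) + (-30 - 1*(-66))) = 11*(9/6 + (-30 - 1*(-66))) = 11*(9*(1/6) + (-30 + 66)) = 11*(3/2 + 36) = 11*(75/2) = 825/2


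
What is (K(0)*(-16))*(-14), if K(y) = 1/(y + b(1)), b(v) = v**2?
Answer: 224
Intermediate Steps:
K(y) = 1/(1 + y) (K(y) = 1/(y + 1**2) = 1/(y + 1) = 1/(1 + y))
(K(0)*(-16))*(-14) = (-16/(1 + 0))*(-14) = (-16/1)*(-14) = (1*(-16))*(-14) = -16*(-14) = 224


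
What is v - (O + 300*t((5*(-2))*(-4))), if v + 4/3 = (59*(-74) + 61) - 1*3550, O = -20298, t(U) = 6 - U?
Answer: 67925/3 ≈ 22642.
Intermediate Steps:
v = -23569/3 (v = -4/3 + ((59*(-74) + 61) - 1*3550) = -4/3 + ((-4366 + 61) - 3550) = -4/3 + (-4305 - 3550) = -4/3 - 7855 = -23569/3 ≈ -7856.3)
v - (O + 300*t((5*(-2))*(-4))) = -23569/3 - (-20298 + 300*(6 - 5*(-2)*(-4))) = -23569/3 - (-20298 + 300*(6 - (-10)*(-4))) = -23569/3 - (-20298 + 300*(6 - 1*40)) = -23569/3 - (-20298 + 300*(6 - 40)) = -23569/3 - (-20298 + 300*(-34)) = -23569/3 - (-20298 - 10200) = -23569/3 - 1*(-30498) = -23569/3 + 30498 = 67925/3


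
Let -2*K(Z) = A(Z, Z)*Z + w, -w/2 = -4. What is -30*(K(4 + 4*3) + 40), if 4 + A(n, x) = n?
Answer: 1800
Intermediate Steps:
w = 8 (w = -2*(-4) = 8)
A(n, x) = -4 + n
K(Z) = -4 - Z*(-4 + Z)/2 (K(Z) = -((-4 + Z)*Z + 8)/2 = -(Z*(-4 + Z) + 8)/2 = -(8 + Z*(-4 + Z))/2 = -4 - Z*(-4 + Z)/2)
-30*(K(4 + 4*3) + 40) = -30*((-4 - (4 + 4*3)*(-4 + (4 + 4*3))/2) + 40) = -30*((-4 - (4 + 12)*(-4 + (4 + 12))/2) + 40) = -30*((-4 - 1/2*16*(-4 + 16)) + 40) = -30*((-4 - 1/2*16*12) + 40) = -30*((-4 - 96) + 40) = -30*(-100 + 40) = -30*(-60) = 1800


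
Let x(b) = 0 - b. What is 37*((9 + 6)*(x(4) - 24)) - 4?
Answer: -15544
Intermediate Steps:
x(b) = -b
37*((9 + 6)*(x(4) - 24)) - 4 = 37*((9 + 6)*(-1*4 - 24)) - 4 = 37*(15*(-4 - 24)) - 4 = 37*(15*(-28)) - 4 = 37*(-420) - 4 = -15540 - 4 = -15544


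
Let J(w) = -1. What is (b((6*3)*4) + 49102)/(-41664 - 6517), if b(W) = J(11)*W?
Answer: -49030/48181 ≈ -1.0176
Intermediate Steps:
b(W) = -W
(b((6*3)*4) + 49102)/(-41664 - 6517) = (-6*3*4 + 49102)/(-41664 - 6517) = (-18*4 + 49102)/(-48181) = (-1*72 + 49102)*(-1/48181) = (-72 + 49102)*(-1/48181) = 49030*(-1/48181) = -49030/48181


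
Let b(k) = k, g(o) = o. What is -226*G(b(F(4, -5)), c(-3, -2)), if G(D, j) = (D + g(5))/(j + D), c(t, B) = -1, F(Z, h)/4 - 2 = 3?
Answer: -5650/19 ≈ -297.37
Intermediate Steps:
F(Z, h) = 20 (F(Z, h) = 8 + 4*3 = 8 + 12 = 20)
G(D, j) = (5 + D)/(D + j) (G(D, j) = (D + 5)/(j + D) = (5 + D)/(D + j))
-226*G(b(F(4, -5)), c(-3, -2)) = -226*(5 + 20)/(20 - 1) = -226*25/19 = -5650/19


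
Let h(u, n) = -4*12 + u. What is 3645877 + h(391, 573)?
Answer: 3646220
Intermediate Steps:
h(u, n) = -48 + u
3645877 + h(391, 573) = 3645877 + (-48 + 391) = 3645877 + 343 = 3646220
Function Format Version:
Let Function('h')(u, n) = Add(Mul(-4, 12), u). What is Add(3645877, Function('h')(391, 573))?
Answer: 3646220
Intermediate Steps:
Function('h')(u, n) = Add(-48, u)
Add(3645877, Function('h')(391, 573)) = Add(3645877, Add(-48, 391)) = Add(3645877, 343) = 3646220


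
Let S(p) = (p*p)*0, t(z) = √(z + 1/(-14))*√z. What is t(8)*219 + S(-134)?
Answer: 438*√777/7 ≈ 1744.2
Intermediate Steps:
t(z) = √z*√(-1/14 + z) (t(z) = √(z - 1/14)*√z = √(-1/14 + z)*√z = √z*√(-1/14 + z))
S(p) = 0 (S(p) = p²*0 = 0)
t(8)*219 + S(-134) = (√14*√8*√(-1 + 14*8)/14)*219 + 0 = (√14*(2*√2)*√(-1 + 112)/14)*219 + 0 = (√14*(2*√2)*√111/14)*219 + 0 = (2*√777/7)*219 + 0 = 438*√777/7 + 0 = 438*√777/7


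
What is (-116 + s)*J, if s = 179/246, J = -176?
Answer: 2495416/123 ≈ 20288.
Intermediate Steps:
s = 179/246 (s = 179*(1/246) = 179/246 ≈ 0.72764)
(-116 + s)*J = (-116 + 179/246)*(-176) = -28357/246*(-176) = 2495416/123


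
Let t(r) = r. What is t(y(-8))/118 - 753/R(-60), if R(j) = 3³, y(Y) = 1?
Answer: -29609/1062 ≈ -27.880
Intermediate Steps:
R(j) = 27
t(y(-8))/118 - 753/R(-60) = 1/118 - 753/27 = 1*(1/118) - 753*1/27 = 1/118 - 251/9 = -29609/1062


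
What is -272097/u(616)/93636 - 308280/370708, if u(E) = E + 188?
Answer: -647478272861/775226052432 ≈ -0.83521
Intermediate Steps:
u(E) = 188 + E
-272097/u(616)/93636 - 308280/370708 = -272097/(188 + 616)/93636 - 308280/370708 = -272097/804*(1/93636) - 308280*1/370708 = -272097*1/804*(1/93636) - 77070/92677 = -90699/268*1/93636 - 77070/92677 = -30233/8364816 - 77070/92677 = -647478272861/775226052432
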